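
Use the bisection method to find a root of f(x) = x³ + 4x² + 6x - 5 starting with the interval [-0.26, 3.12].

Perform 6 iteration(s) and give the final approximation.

f(x) = x³ + 4x² + 6x - 5
Initial interval: [-0.26, 3.12]

Iteration 1:
  c_1 = (-0.260000 + 3.120000)/2 = 1.430000
  f(c_1) = f(1.430000) = 14.683807
  f(a) × f(c) < 0, new interval: [-0.260000, 1.430000]
Iteration 2:
  c_2 = (-0.260000 + 1.430000)/2 = 0.585000
  f(c_2) = f(0.585000) = 0.079102
  f(a) × f(c) < 0, new interval: [-0.260000, 0.585000]
Iteration 3:
  c_3 = (-0.260000 + 0.585000)/2 = 0.162500
  f(c_3) = f(0.162500) = -3.915084
  f(a) × f(c) ≥ 0, new interval: [0.162500, 0.585000]
Iteration 4:
  c_4 = (0.162500 + 0.585000)/2 = 0.373750
  f(c_4) = f(0.373750) = -2.146535
  f(a) × f(c) ≥ 0, new interval: [0.373750, 0.585000]
Iteration 5:
  c_5 = (0.373750 + 0.585000)/2 = 0.479375
  f(c_5) = f(0.479375) = -1.094388
  f(a) × f(c) ≥ 0, new interval: [0.479375, 0.585000]
Iteration 6:
  c_6 = (0.479375 + 0.585000)/2 = 0.532188
  f(c_6) = f(0.532188) = -0.523253
  f(a) × f(c) ≥ 0, new interval: [0.532188, 0.585000]

After 6 iteration(s), the approximation is c_6 = 0.532188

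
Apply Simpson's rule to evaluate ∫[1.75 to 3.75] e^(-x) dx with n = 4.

f(x) = e^(-x)
a = 1.75, b = 3.75, n = 4
h = (b - a)/n = 0.500000

Simpson's rule: (h/3)[f(x₀) + 4f(x₁) + 2f(x₂) + ... + f(xₙ)]

x_0 = 1.7500, f(x_0) = 0.173774, coefficient = 1
x_1 = 2.2500, f(x_1) = 0.105399, coefficient = 4
x_2 = 2.7500, f(x_2) = 0.063928, coefficient = 2
x_3 = 3.2500, f(x_3) = 0.038774, coefficient = 4
x_4 = 3.7500, f(x_4) = 0.023518, coefficient = 1

I ≈ (0.500000/3) × 0.901841 = 0.150307
Exact value: 0.150256
Error: 0.000051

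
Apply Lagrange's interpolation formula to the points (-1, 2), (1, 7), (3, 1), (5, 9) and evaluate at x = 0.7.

Lagrange interpolation formula:
P(x) = Σ yᵢ × Lᵢ(x)
where Lᵢ(x) = Π_{j≠i} (x - xⱼ)/(xᵢ - xⱼ)

L_0(0.7) = (0.7 - 1)/(-1 - 1) × (0.7 - 3)/(-1 - 3) × (0.7 - 5)/(-1 - 5) = 0.061813
L_1(0.7) = (0.7 - (-1))/(1 - (-1)) × (0.7 - 3)/(1 - 3) × (0.7 - 5)/(1 - 5) = 1.050812
L_2(0.7) = (0.7 - (-1))/(3 - (-1)) × (0.7 - 1)/(3 - 1) × (0.7 - 5)/(3 - 5) = -0.137063
L_3(0.7) = (0.7 - (-1))/(5 - (-1)) × (0.7 - 1)/(5 - 1) × (0.7 - 3)/(5 - 3) = 0.024438

P(0.7) = 2×L_0(0.7) + 7×L_1(0.7) + 1×L_2(0.7) + 9×L_3(0.7)
P(0.7) = 7.562187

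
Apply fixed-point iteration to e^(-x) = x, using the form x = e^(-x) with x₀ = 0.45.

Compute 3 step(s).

Equation: e^(-x) = x
Fixed-point form: x = e^(-x)
x₀ = 0.45

x_1 = g(0.450000) = 0.637628
x_2 = g(0.637628) = 0.528545
x_3 = g(0.528545) = 0.589462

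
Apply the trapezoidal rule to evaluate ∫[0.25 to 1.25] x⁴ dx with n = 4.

f(x) = x⁴
a = 0.25, b = 1.25, n = 4
h = (b - a)/n = 0.250000

Trapezoidal rule: (h/2)[f(x₀) + 2f(x₁) + 2f(x₂) + ... + f(xₙ)]

x_0 = 0.2500, f(x_0) = 0.003906, coefficient = 1
x_1 = 0.5000, f(x_1) = 0.062500, coefficient = 2
x_2 = 0.7500, f(x_2) = 0.316406, coefficient = 2
x_3 = 1.0000, f(x_3) = 1.000000, coefficient = 2
x_4 = 1.2500, f(x_4) = 2.441406, coefficient = 1

I ≈ (0.250000/2) × 5.203125 = 0.650391
Exact value: 0.610156
Error: 0.040234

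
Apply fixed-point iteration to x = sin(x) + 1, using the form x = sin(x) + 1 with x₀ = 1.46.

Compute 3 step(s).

Equation: x = sin(x) + 1
Fixed-point form: x = sin(x) + 1
x₀ = 1.46

x_1 = g(1.460000) = 1.993868
x_2 = g(1.993868) = 1.911832
x_3 = g(1.911832) = 1.942409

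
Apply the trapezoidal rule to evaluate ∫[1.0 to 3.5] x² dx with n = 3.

f(x) = x²
a = 1.0, b = 3.5, n = 3
h = (b - a)/n = 0.833333

Trapezoidal rule: (h/2)[f(x₀) + 2f(x₁) + 2f(x₂) + ... + f(xₙ)]

x_0 = 1.0000, f(x_0) = 1.000000, coefficient = 1
x_1 = 1.8333, f(x_1) = 3.361111, coefficient = 2
x_2 = 2.6667, f(x_2) = 7.111111, coefficient = 2
x_3 = 3.5000, f(x_3) = 12.250000, coefficient = 1

I ≈ (0.833333/2) × 34.194444 = 14.247685
Exact value: 13.958333
Error: 0.289352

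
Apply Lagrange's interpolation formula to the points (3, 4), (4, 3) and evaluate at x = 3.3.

Lagrange interpolation formula:
P(x) = Σ yᵢ × Lᵢ(x)
where Lᵢ(x) = Π_{j≠i} (x - xⱼ)/(xᵢ - xⱼ)

L_0(3.3) = (3.3 - 4)/(3 - 4) = 0.700000
L_1(3.3) = (3.3 - 3)/(4 - 3) = 0.300000

P(3.3) = 4×L_0(3.3) + 3×L_1(3.3)
P(3.3) = 3.700000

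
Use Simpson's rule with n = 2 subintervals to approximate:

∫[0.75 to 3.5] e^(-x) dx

f(x) = e^(-x)
a = 0.75, b = 3.5, n = 2
h = (b - a)/n = 1.375000

Simpson's rule: (h/3)[f(x₀) + 4f(x₁) + 2f(x₂) + ... + f(xₙ)]

x_0 = 0.7500, f(x_0) = 0.472367, coefficient = 1
x_1 = 2.1250, f(x_1) = 0.119433, coefficient = 4
x_2 = 3.5000, f(x_2) = 0.030197, coefficient = 1

I ≈ (1.375000/3) × 0.980296 = 0.449302
Exact value: 0.442169
Error: 0.007133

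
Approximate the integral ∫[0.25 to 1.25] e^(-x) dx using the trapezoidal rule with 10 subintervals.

f(x) = e^(-x)
a = 0.25, b = 1.25, n = 10
h = (b - a)/n = 0.100000

Trapezoidal rule: (h/2)[f(x₀) + 2f(x₁) + 2f(x₂) + ... + f(xₙ)]

x_0 = 0.2500, f(x_0) = 0.778801, coefficient = 1
x_1 = 0.3500, f(x_1) = 0.704688, coefficient = 2
x_2 = 0.4500, f(x_2) = 0.637628, coefficient = 2
x_3 = 0.5500, f(x_3) = 0.576950, coefficient = 2
x_4 = 0.6500, f(x_4) = 0.522046, coefficient = 2
x_5 = 0.7500, f(x_5) = 0.472367, coefficient = 2
x_6 = 0.8500, f(x_6) = 0.427415, coefficient = 2
x_7 = 0.9500, f(x_7) = 0.386741, coefficient = 2
x_8 = 1.0500, f(x_8) = 0.349938, coefficient = 2
x_9 = 1.1500, f(x_9) = 0.316637, coefficient = 2
x_10 = 1.2500, f(x_10) = 0.286505, coefficient = 1

I ≈ (0.100000/2) × 9.854123 = 0.492706
Exact value: 0.492296
Error: 0.000410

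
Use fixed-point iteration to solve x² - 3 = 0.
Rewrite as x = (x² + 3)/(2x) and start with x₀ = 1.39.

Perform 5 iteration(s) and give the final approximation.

Equation: x² - 3 = 0
Fixed-point form: x = (x² + 3)/(2x)
x₀ = 1.39

x_1 = g(1.390000) = 1.774137
x_2 = g(1.774137) = 1.732550
x_3 = g(1.732550) = 1.732051
x_4 = g(1.732051) = 1.732051
x_5 = g(1.732051) = 1.732051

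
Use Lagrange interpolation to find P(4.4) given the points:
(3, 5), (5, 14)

Lagrange interpolation formula:
P(x) = Σ yᵢ × Lᵢ(x)
where Lᵢ(x) = Π_{j≠i} (x - xⱼ)/(xᵢ - xⱼ)

L_0(4.4) = (4.4 - 5)/(3 - 5) = 0.300000
L_1(4.4) = (4.4 - 3)/(5 - 3) = 0.700000

P(4.4) = 5×L_0(4.4) + 14×L_1(4.4)
P(4.4) = 11.300000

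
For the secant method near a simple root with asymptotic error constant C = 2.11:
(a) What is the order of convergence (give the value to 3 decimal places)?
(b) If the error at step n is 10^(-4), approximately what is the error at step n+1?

(a) Secant method has superlinear convergence with order φ = (1+√5)/2 ≈ 1.618.
    This means |e_{n+1}| ≈ C|e_n|^1.618.

(b) With |e_n| = 10^(-4) and C = 2.11:
    |e_{n+1}| ≈ 2.11 × (10^(-4))^1.618 = 2.11 × 10^(-6.47)

(a) ≈ 1.618 (golden ratio); (b) |e_{n+1}| ≈ 7.115e-07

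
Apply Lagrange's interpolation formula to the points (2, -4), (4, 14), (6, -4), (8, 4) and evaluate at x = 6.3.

Lagrange interpolation formula:
P(x) = Σ yᵢ × Lᵢ(x)
where Lᵢ(x) = Π_{j≠i} (x - xⱼ)/(xᵢ - xⱼ)

L_0(6.3) = (6.3 - 4)/(2 - 4) × (6.3 - 6)/(2 - 6) × (6.3 - 8)/(2 - 8) = 0.024437
L_1(6.3) = (6.3 - 2)/(4 - 2) × (6.3 - 6)/(4 - 6) × (6.3 - 8)/(4 - 8) = -0.137062
L_2(6.3) = (6.3 - 2)/(6 - 2) × (6.3 - 4)/(6 - 4) × (6.3 - 8)/(6 - 8) = 1.050812
L_3(6.3) = (6.3 - 2)/(8 - 2) × (6.3 - 4)/(8 - 4) × (6.3 - 6)/(8 - 6) = 0.061812

P(6.3) = (-4)×L_0(6.3) + 14×L_1(6.3) + (-4)×L_2(6.3) + 4×L_3(6.3)
P(6.3) = -5.972625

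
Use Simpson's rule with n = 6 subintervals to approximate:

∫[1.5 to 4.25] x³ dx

f(x) = x³
a = 1.5, b = 4.25, n = 6
h = (b - a)/n = 0.458333

Simpson's rule: (h/3)[f(x₀) + 4f(x₁) + 2f(x₂) + ... + f(xₙ)]

x_0 = 1.5000, f(x_0) = 3.375000, coefficient = 1
x_1 = 1.9583, f(x_1) = 7.510344, coefficient = 4
x_2 = 2.4167, f(x_2) = 14.114005, coefficient = 2
x_3 = 2.8750, f(x_3) = 23.763672, coefficient = 4
x_4 = 3.3333, f(x_4) = 37.037037, coefficient = 2
x_5 = 3.7917, f(x_5) = 54.511791, coefficient = 4
x_6 = 4.2500, f(x_6) = 76.765625, coefficient = 1

I ≈ (0.458333/3) × 525.585938 = 80.297852
Exact value: 80.297852
Error: 0.000000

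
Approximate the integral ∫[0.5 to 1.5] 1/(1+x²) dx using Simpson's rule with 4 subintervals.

f(x) = 1/(1+x²)
a = 0.5, b = 1.5, n = 4
h = (b - a)/n = 0.250000

Simpson's rule: (h/3)[f(x₀) + 4f(x₁) + 2f(x₂) + ... + f(xₙ)]

x_0 = 0.5000, f(x_0) = 0.800000, coefficient = 1
x_1 = 0.7500, f(x_1) = 0.640000, coefficient = 4
x_2 = 1.0000, f(x_2) = 0.500000, coefficient = 2
x_3 = 1.2500, f(x_3) = 0.390244, coefficient = 4
x_4 = 1.5000, f(x_4) = 0.307692, coefficient = 1

I ≈ (0.250000/3) × 6.228668 = 0.519056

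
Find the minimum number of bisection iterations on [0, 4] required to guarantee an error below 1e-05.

We need (b-a)/2^n ≤ 1e-05
(4 - 0)/2^n ≤ 1e-05
4/2^n ≤ 1e-05
2^n ≥ 400000
n ≥ log₂(400000) = 18.61
n ≥ 19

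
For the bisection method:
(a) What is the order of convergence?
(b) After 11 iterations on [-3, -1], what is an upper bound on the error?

(a) Bisection has linear (order 1) convergence; the error is halved each step.

(b) Error bound = (b-a)/2^n = (-1 - (-3))/2^{11}
    = 2/2^{11}

(a) 1 (linear); (b) error ≤ 9.77e-04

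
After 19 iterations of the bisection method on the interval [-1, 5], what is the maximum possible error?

Bisection error bound: |error| ≤ (b-a)/2^n
|error| ≤ (5 - (-1))/2^19 = 6/2^19
|error| ≤ 0.0000114441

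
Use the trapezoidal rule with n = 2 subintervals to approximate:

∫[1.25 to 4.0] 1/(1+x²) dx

f(x) = 1/(1+x²)
a = 1.25, b = 4.0, n = 2
h = (b - a)/n = 1.375000

Trapezoidal rule: (h/2)[f(x₀) + 2f(x₁) + 2f(x₂) + ... + f(xₙ)]

x_0 = 1.2500, f(x_0) = 0.390244, coefficient = 1
x_1 = 2.6250, f(x_1) = 0.126733, coefficient = 2
x_2 = 4.0000, f(x_2) = 0.058824, coefficient = 1

I ≈ (1.375000/2) × 0.702533 = 0.482991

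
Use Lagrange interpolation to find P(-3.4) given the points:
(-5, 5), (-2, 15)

Lagrange interpolation formula:
P(x) = Σ yᵢ × Lᵢ(x)
where Lᵢ(x) = Π_{j≠i} (x - xⱼ)/(xᵢ - xⱼ)

L_0(-3.4) = (-3.4 - (-2))/(-5 - (-2)) = 0.466667
L_1(-3.4) = (-3.4 - (-5))/(-2 - (-5)) = 0.533333

P(-3.4) = 5×L_0(-3.4) + 15×L_1(-3.4)
P(-3.4) = 10.333333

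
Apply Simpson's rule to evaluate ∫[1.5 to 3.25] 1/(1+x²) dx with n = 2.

f(x) = 1/(1+x²)
a = 1.5, b = 3.25, n = 2
h = (b - a)/n = 0.875000

Simpson's rule: (h/3)[f(x₀) + 4f(x₁) + 2f(x₂) + ... + f(xₙ)]

x_0 = 1.5000, f(x_0) = 0.307692, coefficient = 1
x_1 = 2.3750, f(x_1) = 0.150588, coefficient = 4
x_2 = 3.2500, f(x_2) = 0.086486, coefficient = 1

I ≈ (0.875000/3) × 0.996532 = 0.290655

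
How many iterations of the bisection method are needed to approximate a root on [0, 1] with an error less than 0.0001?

We need (b-a)/2^n ≤ 0.0001
(1 - 0)/2^n ≤ 0.0001
1/2^n ≤ 0.0001
2^n ≥ 10000
n ≥ log₂(10000) = 13.29
n ≥ 14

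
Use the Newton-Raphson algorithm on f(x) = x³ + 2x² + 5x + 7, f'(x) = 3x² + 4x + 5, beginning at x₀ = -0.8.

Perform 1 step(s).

f(x) = x³ + 2x² + 5x + 7
f'(x) = 3x² + 4x + 5
x₀ = -0.8

Newton-Raphson formula: x_{n+1} = x_n - f(x_n)/f'(x_n)

Iteration 1:
  f(-0.800000) = 3.768000
  f'(-0.800000) = 3.720000
  x_1 = -0.800000 - 3.768000/3.720000 = -1.812903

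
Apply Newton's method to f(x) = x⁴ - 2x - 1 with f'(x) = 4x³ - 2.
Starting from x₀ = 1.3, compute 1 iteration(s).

f(x) = x⁴ - 2x - 1
f'(x) = 4x³ - 2
x₀ = 1.3

Newton-Raphson formula: x_{n+1} = x_n - f(x_n)/f'(x_n)

Iteration 1:
  f(1.300000) = -0.743900
  f'(1.300000) = 6.788000
  x_1 = 1.300000 - (-0.743900)/6.788000 = 1.409590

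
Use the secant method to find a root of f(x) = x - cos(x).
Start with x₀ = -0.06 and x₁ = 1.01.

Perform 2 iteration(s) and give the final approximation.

f(x) = x - cos(x)
x₀ = -0.06, x₁ = 1.01

Secant formula: x_{n+1} = x_n - f(x_n)(x_n - x_{n-1})/(f(x_n) - f(x_{n-1}))

Iteration 1:
  f(-0.060000) = -1.058201
  f(1.010000) = 0.478139
  x_2 = 1.010000 - 0.478139×(1.010000 - (-0.060000))/(0.478139 - (-1.058201))
       = 0.676995
Iteration 2:
  f(1.010000) = 0.478139
  f(0.676995) = -0.102464
  x_3 = 0.676995 - (-0.102464)×(0.676995 - 1.010000)/(-0.102464 - 0.478139)
       = 0.735763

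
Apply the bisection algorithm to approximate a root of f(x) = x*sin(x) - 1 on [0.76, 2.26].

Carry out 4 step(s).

f(x) = x*sin(x) - 1
Initial interval: [0.76, 2.26]

Iteration 1:
  c_1 = (0.760000 + 2.260000)/2 = 1.510000
  f(c_1) = f(1.510000) = 0.507210
  f(a) × f(c) < 0, new interval: [0.760000, 1.510000]
Iteration 2:
  c_2 = (0.760000 + 1.510000)/2 = 1.135000
  f(c_2) = f(1.135000) = 0.028916
  f(a) × f(c) < 0, new interval: [0.760000, 1.135000]
Iteration 3:
  c_3 = (0.760000 + 1.135000)/2 = 0.947500
  f(c_3) = f(0.947500) = -0.230669
  f(a) × f(c) ≥ 0, new interval: [0.947500, 1.135000]
Iteration 4:
  c_4 = (0.947500 + 1.135000)/2 = 1.041250
  f(c_4) = f(1.041250) = -0.101363
  f(a) × f(c) ≥ 0, new interval: [1.041250, 1.135000]

After 4 iteration(s), the approximation is c_4 = 1.041250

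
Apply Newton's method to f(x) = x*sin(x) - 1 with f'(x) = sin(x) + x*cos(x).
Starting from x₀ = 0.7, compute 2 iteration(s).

f(x) = x*sin(x) - 1
f'(x) = sin(x) + x*cos(x)
x₀ = 0.7

Newton-Raphson formula: x_{n+1} = x_n - f(x_n)/f'(x_n)

Iteration 1:
  f(0.700000) = -0.549048
  f'(0.700000) = 1.179607
  x_1 = 0.700000 - (-0.549048)/1.179607 = 1.165450
Iteration 2:
  f(1.165450) = 0.071008
  f'(1.165450) = 1.378546
  x_2 = 1.165450 - 0.071008/1.378546 = 1.113940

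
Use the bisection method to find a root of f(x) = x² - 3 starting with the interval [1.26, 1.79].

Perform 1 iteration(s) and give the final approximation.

f(x) = x² - 3
Initial interval: [1.26, 1.79]

Iteration 1:
  c_1 = (1.260000 + 1.790000)/2 = 1.525000
  f(c_1) = f(1.525000) = -0.674375
  f(a) × f(c) ≥ 0, new interval: [1.525000, 1.790000]

After 1 iteration(s), the approximation is c_1 = 1.525000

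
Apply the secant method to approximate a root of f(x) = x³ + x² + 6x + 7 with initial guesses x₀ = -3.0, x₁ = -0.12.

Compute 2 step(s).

f(x) = x³ + x² + 6x + 7
x₀ = -3.0, x₁ = -0.12

Secant formula: x_{n+1} = x_n - f(x_n)(x_n - x_{n-1})/(f(x_n) - f(x_{n-1}))

Iteration 1:
  f(-3.000000) = -29.000000
  f(-0.120000) = 6.292672
  x_2 = -0.120000 - 6.292672×(-0.120000 - (-3.000000))/(6.292672 - (-29.000000))
       = -0.633503
Iteration 2:
  f(-0.120000) = 6.292672
  f(-0.633503) = 3.346066
  x_3 = -0.633503 - 3.346066×(-0.633503 - (-0.120000))/(3.346066 - 6.292672)
       = -1.216620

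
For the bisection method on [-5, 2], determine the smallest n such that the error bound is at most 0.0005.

We need (b-a)/2^n ≤ 0.0005
(2 - (-5))/2^n ≤ 0.0005
7/2^n ≤ 0.0005
2^n ≥ 14000
n ≥ log₂(14000) = 13.77
n ≥ 14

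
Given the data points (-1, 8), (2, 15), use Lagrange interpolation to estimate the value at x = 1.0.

Lagrange interpolation formula:
P(x) = Σ yᵢ × Lᵢ(x)
where Lᵢ(x) = Π_{j≠i} (x - xⱼ)/(xᵢ - xⱼ)

L_0(1.0) = (1.0 - 2)/(-1 - 2) = 0.333333
L_1(1.0) = (1.0 - (-1))/(2 - (-1)) = 0.666667

P(1.0) = 8×L_0(1.0) + 15×L_1(1.0)
P(1.0) = 12.666667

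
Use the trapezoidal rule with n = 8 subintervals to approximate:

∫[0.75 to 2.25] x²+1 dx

f(x) = x²+1
a = 0.75, b = 2.25, n = 8
h = (b - a)/n = 0.187500

Trapezoidal rule: (h/2)[f(x₀) + 2f(x₁) + 2f(x₂) + ... + f(xₙ)]

x_0 = 0.7500, f(x_0) = 1.562500, coefficient = 1
x_1 = 0.9375, f(x_1) = 1.878906, coefficient = 2
x_2 = 1.1250, f(x_2) = 2.265625, coefficient = 2
x_3 = 1.3125, f(x_3) = 2.722656, coefficient = 2
x_4 = 1.5000, f(x_4) = 3.250000, coefficient = 2
x_5 = 1.6875, f(x_5) = 3.847656, coefficient = 2
x_6 = 1.8750, f(x_6) = 4.515625, coefficient = 2
x_7 = 2.0625, f(x_7) = 5.253906, coefficient = 2
x_8 = 2.2500, f(x_8) = 6.062500, coefficient = 1

I ≈ (0.187500/2) × 55.093750 = 5.165039
Exact value: 5.156250
Error: 0.008789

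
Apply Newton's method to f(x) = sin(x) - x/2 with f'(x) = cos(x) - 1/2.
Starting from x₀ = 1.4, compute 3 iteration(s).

f(x) = sin(x) - x/2
f'(x) = cos(x) - 1/2
x₀ = 1.4

Newton-Raphson formula: x_{n+1} = x_n - f(x_n)/f'(x_n)

Iteration 1:
  f(1.400000) = 0.285450
  f'(1.400000) = -0.330033
  x_1 = 1.400000 - 0.285450/(-0.330033) = 2.264913
Iteration 2:
  f(2.264913) = -0.363838
  f'(2.264913) = -1.139707
  x_2 = 2.264913 - (-0.363838)/(-1.139707) = 1.945675
Iteration 3:
  f(1.945675) = -0.042286
  f'(1.945675) = -0.866160
  x_3 = 1.945675 - (-0.042286)/(-0.866160) = 1.896856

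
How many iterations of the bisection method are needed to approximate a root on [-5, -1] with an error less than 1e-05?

We need (b-a)/2^n ≤ 1e-05
(-1 - (-5))/2^n ≤ 1e-05
4/2^n ≤ 1e-05
2^n ≥ 400000
n ≥ log₂(400000) = 18.61
n ≥ 19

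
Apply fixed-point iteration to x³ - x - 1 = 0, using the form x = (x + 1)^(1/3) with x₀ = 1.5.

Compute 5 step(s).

Equation: x³ - x - 1 = 0
Fixed-point form: x = (x + 1)^(1/3)
x₀ = 1.5

x_1 = g(1.500000) = 1.357209
x_2 = g(1.357209) = 1.330861
x_3 = g(1.330861) = 1.325884
x_4 = g(1.325884) = 1.324939
x_5 = g(1.324939) = 1.324760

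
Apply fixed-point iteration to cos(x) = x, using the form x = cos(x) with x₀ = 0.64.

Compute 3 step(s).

Equation: cos(x) = x
Fixed-point form: x = cos(x)
x₀ = 0.64

x_1 = g(0.640000) = 0.802096
x_2 = g(0.802096) = 0.695202
x_3 = g(0.695202) = 0.767924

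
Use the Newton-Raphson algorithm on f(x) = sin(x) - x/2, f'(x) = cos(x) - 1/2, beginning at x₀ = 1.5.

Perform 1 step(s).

f(x) = sin(x) - x/2
f'(x) = cos(x) - 1/2
x₀ = 1.5

Newton-Raphson formula: x_{n+1} = x_n - f(x_n)/f'(x_n)

Iteration 1:
  f(1.500000) = 0.247495
  f'(1.500000) = -0.429263
  x_1 = 1.500000 - 0.247495/(-0.429263) = 2.076558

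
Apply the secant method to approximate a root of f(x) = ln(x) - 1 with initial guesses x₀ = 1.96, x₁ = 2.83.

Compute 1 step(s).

f(x) = ln(x) - 1
x₀ = 1.96, x₁ = 2.83

Secant formula: x_{n+1} = x_n - f(x_n)(x_n - x_{n-1})/(f(x_n) - f(x_{n-1}))

Iteration 1:
  f(1.960000) = -0.327056
  f(2.830000) = 0.040277
  x_2 = 2.830000 - 0.040277×(2.830000 - 1.960000)/(0.040277 - (-0.327056))
       = 2.734608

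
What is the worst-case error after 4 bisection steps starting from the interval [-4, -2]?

Bisection error bound: |error| ≤ (b-a)/2^n
|error| ≤ (-2 - (-4))/2^4 = 2/2^4
|error| ≤ 0.1250000000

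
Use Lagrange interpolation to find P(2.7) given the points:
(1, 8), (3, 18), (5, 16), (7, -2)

Lagrange interpolation formula:
P(x) = Σ yᵢ × Lᵢ(x)
where Lᵢ(x) = Π_{j≠i} (x - xⱼ)/(xᵢ - xⱼ)

L_0(2.7) = (2.7 - 3)/(1 - 3) × (2.7 - 5)/(1 - 5) × (2.7 - 7)/(1 - 7) = 0.061812
L_1(2.7) = (2.7 - 1)/(3 - 1) × (2.7 - 5)/(3 - 5) × (2.7 - 7)/(3 - 7) = 1.050812
L_2(2.7) = (2.7 - 1)/(5 - 1) × (2.7 - 3)/(5 - 3) × (2.7 - 7)/(5 - 7) = -0.137062
L_3(2.7) = (2.7 - 1)/(7 - 1) × (2.7 - 3)/(7 - 3) × (2.7 - 5)/(7 - 5) = 0.024437

P(2.7) = 8×L_0(2.7) + 18×L_1(2.7) + 16×L_2(2.7) + (-2)×L_3(2.7)
P(2.7) = 17.167250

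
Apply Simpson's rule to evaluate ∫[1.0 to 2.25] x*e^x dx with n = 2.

f(x) = x*e^x
a = 1.0, b = 2.25, n = 2
h = (b - a)/n = 0.625000

Simpson's rule: (h/3)[f(x₀) + 4f(x₁) + 2f(x₂) + ... + f(xₙ)]

x_0 = 1.0000, f(x_0) = 2.718282, coefficient = 1
x_1 = 1.6250, f(x_1) = 8.252431, coefficient = 4
x_2 = 2.2500, f(x_2) = 21.347406, coefficient = 1

I ≈ (0.625000/3) × 57.075411 = 11.890711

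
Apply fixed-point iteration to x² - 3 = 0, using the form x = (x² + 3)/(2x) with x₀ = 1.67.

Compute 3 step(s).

Equation: x² - 3 = 0
Fixed-point form: x = (x² + 3)/(2x)
x₀ = 1.67

x_1 = g(1.670000) = 1.733204
x_2 = g(1.733204) = 1.732051
x_3 = g(1.732051) = 1.732051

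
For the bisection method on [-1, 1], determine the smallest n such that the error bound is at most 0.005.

We need (b-a)/2^n ≤ 0.005
(1 - (-1))/2^n ≤ 0.005
2/2^n ≤ 0.005
2^n ≥ 400
n ≥ log₂(400) = 8.64
n ≥ 9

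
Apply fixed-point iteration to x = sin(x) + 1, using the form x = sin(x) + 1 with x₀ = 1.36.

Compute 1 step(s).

Equation: x = sin(x) + 1
Fixed-point form: x = sin(x) + 1
x₀ = 1.36

x_1 = g(1.360000) = 1.977865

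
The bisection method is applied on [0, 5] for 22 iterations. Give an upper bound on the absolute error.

Bisection error bound: |error| ≤ (b-a)/2^n
|error| ≤ (5 - 0)/2^22 = 5/2^22
|error| ≤ 0.0000011921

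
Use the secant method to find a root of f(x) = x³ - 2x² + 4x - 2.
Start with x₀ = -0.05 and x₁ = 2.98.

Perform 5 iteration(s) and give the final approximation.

f(x) = x³ - 2x² + 4x - 2
x₀ = -0.05, x₁ = 2.98

Secant formula: x_{n+1} = x_n - f(x_n)(x_n - x_{n-1})/(f(x_n) - f(x_{n-1}))

Iteration 1:
  f(-0.050000) = -2.205125
  f(2.980000) = 18.622792
  x_2 = 2.980000 - 18.622792×(2.980000 - (-0.050000))/(18.622792 - (-2.205125))
       = 0.270797
Iteration 2:
  f(2.980000) = 18.622792
  f(0.270797) = -1.043617
  x_3 = 0.270797 - (-1.043617)×(0.270797 - 2.980000)/(-1.043617 - 18.622792)
       = 0.414563
Iteration 3:
  f(0.270797) = -1.043617
  f(0.414563) = -0.614224
  x_4 = 0.414563 - (-0.614224)×(0.414563 - 0.270797)/(-0.614224 - (-1.043617))
       = 0.620214
Iteration 4:
  f(0.414563) = -0.614224
  f(0.620214) = -0.049900
  x_5 = 0.620214 - (-0.049900)×(0.620214 - 0.414563)/(-0.049900 - (-0.614224))
       = 0.638399
Iteration 5:
  f(0.620214) = -0.049900
  f(0.638399) = -0.001330
  x_6 = 0.638399 - (-0.001330)×(0.638399 - 0.620214)/(-0.001330 - (-0.049900))
       = 0.638897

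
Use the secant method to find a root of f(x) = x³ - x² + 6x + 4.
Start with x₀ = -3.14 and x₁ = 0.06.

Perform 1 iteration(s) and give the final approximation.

f(x) = x³ - x² + 6x + 4
x₀ = -3.14, x₁ = 0.06

Secant formula: x_{n+1} = x_n - f(x_n)(x_n - x_{n-1})/(f(x_n) - f(x_{n-1}))

Iteration 1:
  f(-3.140000) = -55.658744
  f(0.060000) = 4.356616
  x_2 = 0.060000 - 4.356616×(0.060000 - (-3.140000))/(4.356616 - (-55.658744))
       = -0.172293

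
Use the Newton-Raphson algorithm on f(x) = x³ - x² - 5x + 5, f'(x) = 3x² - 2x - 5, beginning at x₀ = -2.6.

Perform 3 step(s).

f(x) = x³ - x² - 5x + 5
f'(x) = 3x² - 2x - 5
x₀ = -2.6

Newton-Raphson formula: x_{n+1} = x_n - f(x_n)/f'(x_n)

Iteration 1:
  f(-2.600000) = -6.336000
  f'(-2.600000) = 20.480000
  x_1 = -2.600000 - (-6.336000)/20.480000 = -2.290625
Iteration 2:
  f(-2.290625) = -0.812662
  f'(-2.290625) = 15.322139
  x_2 = -2.290625 - (-0.812662)/15.322139 = -2.237587
Iteration 3:
  f(-2.237587) = -0.021995
  f'(-2.237587) = 14.495554
  x_3 = -2.237587 - (-0.021995)/14.495554 = -2.236069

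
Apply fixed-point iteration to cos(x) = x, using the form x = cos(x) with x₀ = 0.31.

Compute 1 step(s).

Equation: cos(x) = x
Fixed-point form: x = cos(x)
x₀ = 0.31

x_1 = g(0.310000) = 0.952334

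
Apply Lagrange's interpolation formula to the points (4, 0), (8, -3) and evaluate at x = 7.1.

Lagrange interpolation formula:
P(x) = Σ yᵢ × Lᵢ(x)
where Lᵢ(x) = Π_{j≠i} (x - xⱼ)/(xᵢ - xⱼ)

L_0(7.1) = (7.1 - 8)/(4 - 8) = 0.225000
L_1(7.1) = (7.1 - 4)/(8 - 4) = 0.775000

P(7.1) = 0×L_0(7.1) + (-3)×L_1(7.1)
P(7.1) = -2.325000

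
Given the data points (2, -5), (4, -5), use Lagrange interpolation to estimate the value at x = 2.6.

Lagrange interpolation formula:
P(x) = Σ yᵢ × Lᵢ(x)
where Lᵢ(x) = Π_{j≠i} (x - xⱼ)/(xᵢ - xⱼ)

L_0(2.6) = (2.6 - 4)/(2 - 4) = 0.700000
L_1(2.6) = (2.6 - 2)/(4 - 2) = 0.300000

P(2.6) = (-5)×L_0(2.6) + (-5)×L_1(2.6)
P(2.6) = -5.000000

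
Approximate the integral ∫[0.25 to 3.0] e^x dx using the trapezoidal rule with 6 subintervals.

f(x) = e^x
a = 0.25, b = 3.0, n = 6
h = (b - a)/n = 0.458333

Trapezoidal rule: (h/2)[f(x₀) + 2f(x₁) + 2f(x₂) + ... + f(xₙ)]

x_0 = 0.2500, f(x_0) = 1.284025, coefficient = 1
x_1 = 0.7083, f(x_1) = 2.030604, coefficient = 2
x_2 = 1.1667, f(x_2) = 3.211271, coefficient = 2
x_3 = 1.6250, f(x_3) = 5.078419, coefficient = 2
x_4 = 2.0833, f(x_4) = 8.031195, coefficient = 2
x_5 = 2.5417, f(x_5) = 12.700821, coefficient = 2
x_6 = 3.0000, f(x_6) = 20.085537, coefficient = 1

I ≈ (0.458333/2) × 83.474182 = 19.129500
Exact value: 18.801512
Error: 0.327989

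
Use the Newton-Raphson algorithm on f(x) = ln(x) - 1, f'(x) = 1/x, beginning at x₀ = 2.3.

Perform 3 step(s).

f(x) = ln(x) - 1
f'(x) = 1/x
x₀ = 2.3

Newton-Raphson formula: x_{n+1} = x_n - f(x_n)/f'(x_n)

Iteration 1:
  f(2.300000) = -0.167091
  f'(2.300000) = 0.434783
  x_1 = 2.300000 - (-0.167091)/0.434783 = 2.684309
Iteration 2:
  f(2.684309) = -0.012577
  f'(2.684309) = 0.372535
  x_2 = 2.684309 - (-0.012577)/0.372535 = 2.718069
Iteration 3:
  f(2.718069) = -0.000078
  f'(2.718069) = 0.367908
  x_3 = 2.718069 - (-0.000078)/0.367908 = 2.718282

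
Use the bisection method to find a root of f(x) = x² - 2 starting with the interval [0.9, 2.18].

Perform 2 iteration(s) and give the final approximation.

f(x) = x² - 2
Initial interval: [0.9, 2.18]

Iteration 1:
  c_1 = (0.900000 + 2.180000)/2 = 1.540000
  f(c_1) = f(1.540000) = 0.371600
  f(a) × f(c) < 0, new interval: [0.900000, 1.540000]
Iteration 2:
  c_2 = (0.900000 + 1.540000)/2 = 1.220000
  f(c_2) = f(1.220000) = -0.511600
  f(a) × f(c) ≥ 0, new interval: [1.220000, 1.540000]

After 2 iteration(s), the approximation is c_2 = 1.220000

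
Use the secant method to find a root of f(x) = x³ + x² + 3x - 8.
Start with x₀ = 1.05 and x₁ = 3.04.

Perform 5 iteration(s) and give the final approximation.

f(x) = x³ + x² + 3x - 8
x₀ = 1.05, x₁ = 3.04

Secant formula: x_{n+1} = x_n - f(x_n)(x_n - x_{n-1})/(f(x_n) - f(x_{n-1}))

Iteration 1:
  f(1.050000) = -2.589875
  f(3.040000) = 38.456064
  x_2 = 3.040000 - 38.456064×(3.040000 - 1.050000)/(38.456064 - (-2.589875))
       = 1.175563
Iteration 2:
  f(3.040000) = 38.456064
  f(1.175563) = -1.466795
  x_3 = 1.175563 - (-1.466795)×(1.175563 - 3.040000)/(-1.466795 - 38.456064)
       = 1.244064
Iteration 3:
  f(1.175563) = -1.466795
  f(1.244064) = -0.794683
  x_4 = 1.244064 - (-0.794683)×(1.244064 - 1.175563)/(-0.794683 - (-1.466795))
       = 1.325057
Iteration 4:
  f(1.244064) = -0.794683
  f(1.325057) = 0.057448
  x_5 = 1.325057 - 0.057448×(1.325057 - 1.244064)/(0.057448 - (-0.794683))
       = 1.319596
Iteration 5:
  f(1.325057) = 0.057448
  f(1.319596) = -0.002016
  x_6 = 1.319596 - (-0.002016)×(1.319596 - 1.325057)/(-0.002016 - 0.057448)
       = 1.319782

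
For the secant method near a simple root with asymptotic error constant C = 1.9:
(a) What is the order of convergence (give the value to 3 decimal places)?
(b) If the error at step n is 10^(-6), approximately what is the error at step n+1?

(a) Secant method has superlinear convergence with order φ = (1+√5)/2 ≈ 1.618.
    This means |e_{n+1}| ≈ C|e_n|^1.618.

(b) With |e_n| = 10^(-6) and C = 1.9:
    |e_{n+1}| ≈ 1.9 × (10^(-6))^1.618 = 1.9 × 10^(-9.71)

(a) ≈ 1.618 (golden ratio); (b) |e_{n+1}| ≈ 3.720e-10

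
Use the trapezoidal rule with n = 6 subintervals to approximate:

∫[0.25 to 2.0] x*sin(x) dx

f(x) = x*sin(x)
a = 0.25, b = 2.0, n = 6
h = (b - a)/n = 0.291667

Trapezoidal rule: (h/2)[f(x₀) + 2f(x₁) + 2f(x₂) + ... + f(xₙ)]

x_0 = 0.2500, f(x_0) = 0.061851, coefficient = 1
x_1 = 0.5417, f(x_1) = 0.279264, coefficient = 2
x_2 = 0.8333, f(x_2) = 0.616814, coefficient = 2
x_3 = 1.1250, f(x_3) = 1.015051, coefficient = 2
x_4 = 1.4167, f(x_4) = 1.399873, coefficient = 2
x_5 = 1.7083, f(x_5) = 1.692201, coefficient = 2
x_6 = 2.0000, f(x_6) = 1.818595, coefficient = 1

I ≈ (0.291667/2) × 11.886852 = 1.733499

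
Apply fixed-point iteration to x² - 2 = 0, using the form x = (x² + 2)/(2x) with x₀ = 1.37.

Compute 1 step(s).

Equation: x² - 2 = 0
Fixed-point form: x = (x² + 2)/(2x)
x₀ = 1.37

x_1 = g(1.370000) = 1.414927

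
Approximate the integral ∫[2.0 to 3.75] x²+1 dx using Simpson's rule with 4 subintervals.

f(x) = x²+1
a = 2.0, b = 3.75, n = 4
h = (b - a)/n = 0.437500

Simpson's rule: (h/3)[f(x₀) + 4f(x₁) + 2f(x₂) + ... + f(xₙ)]

x_0 = 2.0000, f(x_0) = 5.000000, coefficient = 1
x_1 = 2.4375, f(x_1) = 6.941406, coefficient = 4
x_2 = 2.8750, f(x_2) = 9.265625, coefficient = 2
x_3 = 3.3125, f(x_3) = 11.972656, coefficient = 4
x_4 = 3.7500, f(x_4) = 15.062500, coefficient = 1

I ≈ (0.437500/3) × 114.250000 = 16.661458
Exact value: 16.661458
Error: 0.000000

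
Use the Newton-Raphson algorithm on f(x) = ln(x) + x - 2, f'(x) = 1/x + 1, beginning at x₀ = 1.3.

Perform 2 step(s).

f(x) = ln(x) + x - 2
f'(x) = 1/x + 1
x₀ = 1.3

Newton-Raphson formula: x_{n+1} = x_n - f(x_n)/f'(x_n)

Iteration 1:
  f(1.300000) = -0.437636
  f'(1.300000) = 1.769231
  x_1 = 1.300000 - (-0.437636)/1.769231 = 1.547359
Iteration 2:
  f(1.547359) = -0.016091
  f'(1.547359) = 1.646262
  x_2 = 1.547359 - (-0.016091)/1.646262 = 1.557134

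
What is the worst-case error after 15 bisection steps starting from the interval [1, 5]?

Bisection error bound: |error| ≤ (b-a)/2^n
|error| ≤ (5 - 1)/2^15 = 4/2^15
|error| ≤ 0.0001220703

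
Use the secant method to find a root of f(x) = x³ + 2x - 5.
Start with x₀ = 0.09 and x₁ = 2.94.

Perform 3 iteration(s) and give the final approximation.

f(x) = x³ + 2x - 5
x₀ = 0.09, x₁ = 2.94

Secant formula: x_{n+1} = x_n - f(x_n)(x_n - x_{n-1})/(f(x_n) - f(x_{n-1}))

Iteration 1:
  f(0.090000) = -4.819271
  f(2.940000) = 26.292184
  x_2 = 2.940000 - 26.292184×(2.940000 - 0.090000)/(26.292184 - (-4.819271))
       = 0.531475
Iteration 2:
  f(2.940000) = 26.292184
  f(0.531475) = -3.786927
  x_3 = 0.531475 - (-3.786927)×(0.531475 - 2.940000)/(-3.786927 - 26.292184)
       = 0.834705
Iteration 3:
  f(0.531475) = -3.786927
  f(0.834705) = -2.749022
  x_4 = 0.834705 - (-2.749022)×(0.834705 - 0.531475)/(-2.749022 - (-3.786927))
       = 1.637850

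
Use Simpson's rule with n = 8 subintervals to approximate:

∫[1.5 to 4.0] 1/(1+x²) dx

f(x) = 1/(1+x²)
a = 1.5, b = 4.0, n = 8
h = (b - a)/n = 0.312500

Simpson's rule: (h/3)[f(x₀) + 4f(x₁) + 2f(x₂) + ... + f(xₙ)]

x_0 = 1.5000, f(x_0) = 0.307692, coefficient = 1
x_1 = 1.8125, f(x_1) = 0.233364, coefficient = 4
x_2 = 2.1250, f(x_2) = 0.181303, coefficient = 2
x_3 = 2.4375, f(x_3) = 0.144063, coefficient = 4
x_4 = 2.7500, f(x_4) = 0.116788, coefficient = 2
x_5 = 3.0625, f(x_5) = 0.096349, coefficient = 4
x_6 = 3.3750, f(x_6) = 0.080706, coefficient = 2
x_7 = 3.6875, f(x_7) = 0.068504, coefficient = 4
x_8 = 4.0000, f(x_8) = 0.058824, coefficient = 1

I ≈ (0.312500/3) × 3.293232 = 0.343045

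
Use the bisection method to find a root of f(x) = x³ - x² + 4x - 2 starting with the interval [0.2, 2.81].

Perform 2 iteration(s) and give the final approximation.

f(x) = x³ - x² + 4x - 2
Initial interval: [0.2, 2.81]

Iteration 1:
  c_1 = (0.200000 + 2.810000)/2 = 1.505000
  f(c_1) = f(1.505000) = 5.163838
  f(a) × f(c) < 0, new interval: [0.200000, 1.505000]
Iteration 2:
  c_2 = (0.200000 + 1.505000)/2 = 0.852500
  f(c_2) = f(0.852500) = 1.302803
  f(a) × f(c) < 0, new interval: [0.200000, 0.852500]

After 2 iteration(s), the approximation is c_2 = 0.852500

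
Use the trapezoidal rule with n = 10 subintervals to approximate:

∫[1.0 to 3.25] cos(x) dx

f(x) = cos(x)
a = 1.0, b = 3.25, n = 10
h = (b - a)/n = 0.225000

Trapezoidal rule: (h/2)[f(x₀) + 2f(x₁) + 2f(x₂) + ... + f(xₙ)]

x_0 = 1.0000, f(x_0) = 0.540302, coefficient = 1
x_1 = 1.2250, f(x_1) = 0.338946, coefficient = 2
x_2 = 1.4500, f(x_2) = 0.120503, coefficient = 2
x_3 = 1.6750, f(x_3) = -0.104015, coefficient = 2
x_4 = 1.9000, f(x_4) = -0.323290, coefficient = 2
x_5 = 2.1250, f(x_5) = -0.526266, coefficient = 2
x_6 = 2.3500, f(x_6) = -0.702713, coefficient = 2
x_7 = 2.5750, f(x_7) = -0.843735, coefficient = 2
x_8 = 2.8000, f(x_8) = -0.942222, coefficient = 2
x_9 = 3.0250, f(x_9) = -0.993211, coefficient = 2
x_10 = 3.2500, f(x_10) = -0.994130, coefficient = 1

I ≈ (0.225000/2) × -8.405834 = -0.945656
Exact value: -0.949666
Error: 0.004010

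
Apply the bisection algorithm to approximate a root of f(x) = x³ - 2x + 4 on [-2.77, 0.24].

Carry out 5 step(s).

f(x) = x³ - 2x + 4
Initial interval: [-2.77, 0.24]

Iteration 1:
  c_1 = (-2.770000 + 0.240000)/2 = -1.265000
  f(c_1) = f(-1.265000) = 4.505715
  f(a) × f(c) < 0, new interval: [-2.770000, -1.265000]
Iteration 2:
  c_2 = (-2.770000 + (-1.265000))/2 = -2.017500
  f(c_2) = f(-2.017500) = -0.176843
  f(a) × f(c) ≥ 0, new interval: [-2.017500, -1.265000]
Iteration 3:
  c_3 = (-2.017500 + (-1.265000))/2 = -1.641250
  f(c_3) = f(-1.641250) = 2.861462
  f(a) × f(c) < 0, new interval: [-2.017500, -1.641250]
Iteration 4:
  c_4 = (-2.017500 + (-1.641250))/2 = -1.829375
  f(c_4) = f(-1.829375) = 1.536540
  f(a) × f(c) < 0, new interval: [-2.017500, -1.829375]
Iteration 5:
  c_5 = (-2.017500 + (-1.829375))/2 = -1.923438
  f(c_5) = f(-1.923438) = 0.730903
  f(a) × f(c) < 0, new interval: [-2.017500, -1.923438]

After 5 iteration(s), the approximation is c_5 = -1.923438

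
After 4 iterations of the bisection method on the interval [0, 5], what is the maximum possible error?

Bisection error bound: |error| ≤ (b-a)/2^n
|error| ≤ (5 - 0)/2^4 = 5/2^4
|error| ≤ 0.3125000000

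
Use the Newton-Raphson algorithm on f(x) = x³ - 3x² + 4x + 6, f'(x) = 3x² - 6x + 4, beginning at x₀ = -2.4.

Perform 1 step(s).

f(x) = x³ - 3x² + 4x + 6
f'(x) = 3x² - 6x + 4
x₀ = -2.4

Newton-Raphson formula: x_{n+1} = x_n - f(x_n)/f'(x_n)

Iteration 1:
  f(-2.400000) = -34.704000
  f'(-2.400000) = 35.680000
  x_1 = -2.400000 - (-34.704000)/35.680000 = -1.427354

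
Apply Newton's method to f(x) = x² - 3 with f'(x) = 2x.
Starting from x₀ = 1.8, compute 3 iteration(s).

f(x) = x² - 3
f'(x) = 2x
x₀ = 1.8

Newton-Raphson formula: x_{n+1} = x_n - f(x_n)/f'(x_n)

Iteration 1:
  f(1.800000) = 0.240000
  f'(1.800000) = 3.600000
  x_1 = 1.800000 - 0.240000/3.600000 = 1.733333
Iteration 2:
  f(1.733333) = 0.004444
  f'(1.733333) = 3.466667
  x_2 = 1.733333 - 0.004444/3.466667 = 1.732051
Iteration 3:
  f(1.732051) = 0.000002
  f'(1.732051) = 3.464103
  x_3 = 1.732051 - 0.000002/3.464103 = 1.732051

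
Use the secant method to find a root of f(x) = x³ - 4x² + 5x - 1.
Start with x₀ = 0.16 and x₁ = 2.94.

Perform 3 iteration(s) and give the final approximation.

f(x) = x³ - 4x² + 5x - 1
x₀ = 0.16, x₁ = 2.94

Secant formula: x_{n+1} = x_n - f(x_n)(x_n - x_{n-1})/(f(x_n) - f(x_{n-1}))

Iteration 1:
  f(0.160000) = -0.298304
  f(2.940000) = 4.537784
  x_2 = 2.940000 - 4.537784×(2.940000 - 0.160000)/(4.537784 - (-0.298304))
       = 0.331479
Iteration 2:
  f(2.940000) = 4.537784
  f(0.331479) = 0.254303
  x_3 = 0.331479 - 0.254303×(0.331479 - 2.940000)/(0.254303 - 4.537784)
       = 0.176615
Iteration 3:
  f(0.331479) = 0.254303
  f(0.176615) = -0.236187
  x_4 = 0.176615 - (-0.236187)×(0.176615 - 0.331479)/(-0.236187 - 0.254303)
       = 0.251187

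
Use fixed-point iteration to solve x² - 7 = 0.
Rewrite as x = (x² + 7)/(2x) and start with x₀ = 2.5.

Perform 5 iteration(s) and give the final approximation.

Equation: x² - 7 = 0
Fixed-point form: x = (x² + 7)/(2x)
x₀ = 2.5

x_1 = g(2.500000) = 2.650000
x_2 = g(2.650000) = 2.645755
x_3 = g(2.645755) = 2.645751
x_4 = g(2.645751) = 2.645751
x_5 = g(2.645751) = 2.645751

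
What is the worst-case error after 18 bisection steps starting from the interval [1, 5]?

Bisection error bound: |error| ≤ (b-a)/2^n
|error| ≤ (5 - 1)/2^18 = 4/2^18
|error| ≤ 0.0000152588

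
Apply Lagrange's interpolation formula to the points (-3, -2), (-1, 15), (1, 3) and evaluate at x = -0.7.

Lagrange interpolation formula:
P(x) = Σ yᵢ × Lᵢ(x)
where Lᵢ(x) = Π_{j≠i} (x - xⱼ)/(xᵢ - xⱼ)

L_0(-0.7) = (-0.7 - (-1))/(-3 - (-1)) × (-0.7 - 1)/(-3 - 1) = -0.063750
L_1(-0.7) = (-0.7 - (-3))/(-1 - (-3)) × (-0.7 - 1)/(-1 - 1) = 0.977500
L_2(-0.7) = (-0.7 - (-3))/(1 - (-3)) × (-0.7 - (-1))/(1 - (-1)) = 0.086250

P(-0.7) = (-2)×L_0(-0.7) + 15×L_1(-0.7) + 3×L_2(-0.7)
P(-0.7) = 15.048750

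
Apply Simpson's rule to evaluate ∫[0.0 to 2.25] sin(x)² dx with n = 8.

f(x) = sin(x)²
a = 0.0, b = 2.25, n = 8
h = (b - a)/n = 0.281250

Simpson's rule: (h/3)[f(x₀) + 4f(x₁) + 2f(x₂) + ... + f(xₙ)]

x_0 = 0.0000, f(x_0) = 0.000000, coefficient = 1
x_1 = 0.2812, f(x_1) = 0.077038, coefficient = 4
x_2 = 0.5625, f(x_2) = 0.284412, coefficient = 2
x_3 = 0.8438, f(x_3) = 0.558219, coefficient = 4
x_4 = 1.1250, f(x_4) = 0.814087, coefficient = 2
x_5 = 1.4062, f(x_5) = 0.973168, coefficient = 4
x_6 = 1.6875, f(x_6) = 0.986442, coefficient = 2
x_7 = 1.9688, f(x_7) = 0.849818, coefficient = 4
x_8 = 2.2500, f(x_8) = 0.605398, coefficient = 1

I ≈ (0.281250/3) × 14.608253 = 1.369524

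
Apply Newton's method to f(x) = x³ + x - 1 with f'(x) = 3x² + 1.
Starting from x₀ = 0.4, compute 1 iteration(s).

f(x) = x³ + x - 1
f'(x) = 3x² + 1
x₀ = 0.4

Newton-Raphson formula: x_{n+1} = x_n - f(x_n)/f'(x_n)

Iteration 1:
  f(0.400000) = -0.536000
  f'(0.400000) = 1.480000
  x_1 = 0.400000 - (-0.536000)/1.480000 = 0.762162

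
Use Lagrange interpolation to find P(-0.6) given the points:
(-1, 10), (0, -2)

Lagrange interpolation formula:
P(x) = Σ yᵢ × Lᵢ(x)
where Lᵢ(x) = Π_{j≠i} (x - xⱼ)/(xᵢ - xⱼ)

L_0(-0.6) = (-0.6 - 0)/(-1 - 0) = 0.600000
L_1(-0.6) = (-0.6 - (-1))/(0 - (-1)) = 0.400000

P(-0.6) = 10×L_0(-0.6) + (-2)×L_1(-0.6)
P(-0.6) = 5.200000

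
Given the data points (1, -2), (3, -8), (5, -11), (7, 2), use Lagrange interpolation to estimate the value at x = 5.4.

Lagrange interpolation formula:
P(x) = Σ yᵢ × Lᵢ(x)
where Lᵢ(x) = Π_{j≠i} (x - xⱼ)/(xᵢ - xⱼ)

L_0(5.4) = (5.4 - 3)/(1 - 3) × (5.4 - 5)/(1 - 5) × (5.4 - 7)/(1 - 7) = 0.032000
L_1(5.4) = (5.4 - 1)/(3 - 1) × (5.4 - 5)/(3 - 5) × (5.4 - 7)/(3 - 7) = -0.176000
L_2(5.4) = (5.4 - 1)/(5 - 1) × (5.4 - 3)/(5 - 3) × (5.4 - 7)/(5 - 7) = 1.056000
L_3(5.4) = (5.4 - 1)/(7 - 1) × (5.4 - 3)/(7 - 3) × (5.4 - 5)/(7 - 5) = 0.088000

P(5.4) = (-2)×L_0(5.4) + (-8)×L_1(5.4) + (-11)×L_2(5.4) + 2×L_3(5.4)
P(5.4) = -10.096000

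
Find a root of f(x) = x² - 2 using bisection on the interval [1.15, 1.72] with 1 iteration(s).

f(x) = x² - 2
Initial interval: [1.15, 1.72]

Iteration 1:
  c_1 = (1.150000 + 1.720000)/2 = 1.435000
  f(c_1) = f(1.435000) = 0.059225
  f(a) × f(c) < 0, new interval: [1.150000, 1.435000]

After 1 iteration(s), the approximation is c_1 = 1.435000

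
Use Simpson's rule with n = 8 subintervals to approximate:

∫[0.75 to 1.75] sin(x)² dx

f(x) = sin(x)²
a = 0.75, b = 1.75, n = 8
h = (b - a)/n = 0.125000

Simpson's rule: (h/3)[f(x₀) + 4f(x₁) + 2f(x₂) + ... + f(xₙ)]

x_0 = 0.7500, f(x_0) = 0.464631, coefficient = 1
x_1 = 0.8750, f(x_1) = 0.589123, coefficient = 4
x_2 = 1.0000, f(x_2) = 0.708073, coefficient = 2
x_3 = 1.1250, f(x_3) = 0.814087, coefficient = 4
x_4 = 1.2500, f(x_4) = 0.900572, coefficient = 2
x_5 = 1.3750, f(x_5) = 0.962151, coefficient = 4
x_6 = 1.5000, f(x_6) = 0.994996, coefficient = 2
x_7 = 1.6250, f(x_7) = 0.997065, coefficient = 4
x_8 = 1.7500, f(x_8) = 0.968228, coefficient = 1

I ≈ (0.125000/3) × 20.089846 = 0.837077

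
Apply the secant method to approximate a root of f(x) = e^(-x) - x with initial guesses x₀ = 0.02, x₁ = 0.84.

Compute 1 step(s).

f(x) = e^(-x) - x
x₀ = 0.02, x₁ = 0.84

Secant formula: x_{n+1} = x_n - f(x_n)(x_n - x_{n-1})/(f(x_n) - f(x_{n-1}))

Iteration 1:
  f(0.020000) = 0.960199
  f(0.840000) = -0.408289
  x_2 = 0.840000 - (-0.408289)×(0.840000 - 0.020000)/(-0.408289 - 0.960199)
       = 0.595352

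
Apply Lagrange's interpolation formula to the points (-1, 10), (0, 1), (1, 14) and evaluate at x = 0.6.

Lagrange interpolation formula:
P(x) = Σ yᵢ × Lᵢ(x)
where Lᵢ(x) = Π_{j≠i} (x - xⱼ)/(xᵢ - xⱼ)

L_0(0.6) = (0.6 - 0)/(-1 - 0) × (0.6 - 1)/(-1 - 1) = -0.120000
L_1(0.6) = (0.6 - (-1))/(0 - (-1)) × (0.6 - 1)/(0 - 1) = 0.640000
L_2(0.6) = (0.6 - (-1))/(1 - (-1)) × (0.6 - 0)/(1 - 0) = 0.480000

P(0.6) = 10×L_0(0.6) + 1×L_1(0.6) + 14×L_2(0.6)
P(0.6) = 6.160000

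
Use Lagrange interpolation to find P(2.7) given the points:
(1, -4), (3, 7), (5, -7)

Lagrange interpolation formula:
P(x) = Σ yᵢ × Lᵢ(x)
where Lᵢ(x) = Π_{j≠i} (x - xⱼ)/(xᵢ - xⱼ)

L_0(2.7) = (2.7 - 3)/(1 - 3) × (2.7 - 5)/(1 - 5) = 0.086250
L_1(2.7) = (2.7 - 1)/(3 - 1) × (2.7 - 5)/(3 - 5) = 0.977500
L_2(2.7) = (2.7 - 1)/(5 - 1) × (2.7 - 3)/(5 - 3) = -0.063750

P(2.7) = (-4)×L_0(2.7) + 7×L_1(2.7) + (-7)×L_2(2.7)
P(2.7) = 6.943750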